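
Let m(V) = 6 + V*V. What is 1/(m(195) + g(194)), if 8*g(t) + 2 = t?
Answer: 1/38055 ≈ 2.6278e-5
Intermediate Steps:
m(V) = 6 + V**2
g(t) = -1/4 + t/8
1/(m(195) + g(194)) = 1/((6 + 195**2) + (-1/4 + (1/8)*194)) = 1/((6 + 38025) + (-1/4 + 97/4)) = 1/(38031 + 24) = 1/38055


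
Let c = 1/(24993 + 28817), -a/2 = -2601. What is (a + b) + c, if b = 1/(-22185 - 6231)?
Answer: 3977097948263/764532480 ≈ 5202.0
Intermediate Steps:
b = -1/28416 (b = 1/(-28416) = -1/28416 ≈ -3.5191e-5)
a = 5202 (a = -2*(-2601) = 5202)
c = 1/53810 ≈ 1.8584e-5
(a + b) + c = (5202 - 1/28416) + 1/53810 = 147820031/28416 + 1/53810 = 3977097948263/764532480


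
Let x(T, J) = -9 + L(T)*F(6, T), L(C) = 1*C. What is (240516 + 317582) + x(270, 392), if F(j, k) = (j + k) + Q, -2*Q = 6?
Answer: 631799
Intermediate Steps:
Q = -3 (Q = -½*6 = -3)
F(j, k) = -3 + j + k (F(j, k) = (j + k) - 3 = -3 + j + k)
L(C) = C
x(T, J) = -9 + T*(3 + T) (x(T, J) = -9 + T*(-3 + 6 + T) = -9 + T*(3 + T))
(240516 + 317582) + x(270, 392) = (240516 + 317582) + (-9 + 270*(3 + 270)) = 558098 + (-9 + 270*273) = 558098 + (-9 + 73710) = 558098 + 73701 = 631799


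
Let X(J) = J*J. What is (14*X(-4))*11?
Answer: 2464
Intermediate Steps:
X(J) = J²
(14*X(-4))*11 = (14*(-4)²)*11 = (14*16)*11 = 224*11 = 2464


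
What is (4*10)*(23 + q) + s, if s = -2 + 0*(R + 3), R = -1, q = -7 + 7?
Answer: 918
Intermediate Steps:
q = 0
s = -2 (s = -2 + 0*(-1 + 3) = -2 + 0*2 = -2 + 0 = -2)
(4*10)*(23 + q) + s = (4*10)*(23 + 0) - 2 = 40*23 - 2 = 920 - 2 = 918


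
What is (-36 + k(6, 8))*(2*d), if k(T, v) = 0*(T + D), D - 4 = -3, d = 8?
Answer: -576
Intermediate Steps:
D = 1 (D = 4 - 3 = 1)
k(T, v) = 0 (k(T, v) = 0*(T + 1) = 0*(1 + T) = 0)
(-36 + k(6, 8))*(2*d) = (-36 + 0)*(2*8) = -36*16 = -576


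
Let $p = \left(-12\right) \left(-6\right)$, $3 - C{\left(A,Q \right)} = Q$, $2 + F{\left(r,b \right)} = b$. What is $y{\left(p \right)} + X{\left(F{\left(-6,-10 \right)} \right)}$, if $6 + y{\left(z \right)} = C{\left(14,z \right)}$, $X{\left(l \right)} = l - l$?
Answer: $-75$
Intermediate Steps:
$F{\left(r,b \right)} = -2 + b$
$X{\left(l \right)} = 0$
$C{\left(A,Q \right)} = 3 - Q$
$p = 72$
$y{\left(z \right)} = -3 - z$ ($y{\left(z \right)} = -6 - \left(-3 + z\right) = -3 - z$)
$y{\left(p \right)} + X{\left(F{\left(-6,-10 \right)} \right)} = \left(-3 - 72\right) + 0 = -75 + 0 = -75$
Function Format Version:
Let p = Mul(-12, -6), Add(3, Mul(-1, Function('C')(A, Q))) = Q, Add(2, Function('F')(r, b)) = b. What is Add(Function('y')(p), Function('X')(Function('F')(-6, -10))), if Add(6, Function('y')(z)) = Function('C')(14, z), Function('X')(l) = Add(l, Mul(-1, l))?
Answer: -75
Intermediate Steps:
Function('F')(r, b) = Add(-2, b)
Function('X')(l) = 0
Function('C')(A, Q) = Add(3, Mul(-1, Q))
p = 72
Function('y')(z) = Add(-3, Mul(-1, z)) (Function('y')(z) = Add(-6, Add(3, Mul(-1, z))) = Add(-3, Mul(-1, z)))
Add(Function('y')(p), Function('X')(Function('F')(-6, -10))) = Add(Add(-3, Mul(-1, 72)), 0) = Add(Add(-3, -72), 0) = Add(-75, 0) = -75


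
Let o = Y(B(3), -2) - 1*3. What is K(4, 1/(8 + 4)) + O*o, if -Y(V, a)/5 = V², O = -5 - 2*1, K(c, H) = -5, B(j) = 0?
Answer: 16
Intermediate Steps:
O = -7 (O = -5 - 2 = -7)
Y(V, a) = -5*V²
o = -3 (o = -5*0² - 1*3 = -5*0 - 3 = 0 - 3 = -3)
K(4, 1/(8 + 4)) + O*o = -5 - 7*(-3) = -5 + 21 = 16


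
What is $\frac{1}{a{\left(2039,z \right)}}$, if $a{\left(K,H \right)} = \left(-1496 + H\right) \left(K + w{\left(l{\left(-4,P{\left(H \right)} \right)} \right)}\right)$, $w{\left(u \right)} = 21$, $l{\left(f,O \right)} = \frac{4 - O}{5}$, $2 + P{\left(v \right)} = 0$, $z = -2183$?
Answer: $- \frac{1}{7578740} \approx -1.3195 \cdot 10^{-7}$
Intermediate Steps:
$P{\left(v \right)} = -2$ ($P{\left(v \right)} = -2 + 0 = -2$)
$l{\left(f,O \right)} = \frac{4}{5} - \frac{O}{5}$ ($l{\left(f,O \right)} = \left(4 - O\right) \frac{1}{5} = \frac{4}{5} - \frac{O}{5}$)
$a{\left(K,H \right)} = \left(-1496 + H\right) \left(21 + K\right)$ ($a{\left(K,H \right)} = \left(-1496 + H\right) \left(K + 21\right) = \left(-1496 + H\right) \left(21 + K\right)$)
$\frac{1}{a{\left(2039,z \right)}} = \frac{1}{-31416 - 3050344 + 21 \left(-2183\right) - 4451137} = \frac{1}{-31416 - 3050344 - 45843 - 4451137} = \frac{1}{-7578740} = - \frac{1}{7578740}$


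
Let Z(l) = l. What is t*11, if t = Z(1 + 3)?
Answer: 44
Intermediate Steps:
t = 4 (t = 1 + 3 = 4)
t*11 = 4*11 = 44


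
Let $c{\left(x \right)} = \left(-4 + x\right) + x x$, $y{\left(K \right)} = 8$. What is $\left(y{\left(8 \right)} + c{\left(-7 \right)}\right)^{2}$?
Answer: $2116$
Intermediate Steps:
$c{\left(x \right)} = -4 + x + x^{2}$ ($c{\left(x \right)} = \left(-4 + x\right) + x^{2} = -4 + x + x^{2}$)
$\left(y{\left(8 \right)} + c{\left(-7 \right)}\right)^{2} = \left(8 - \left(11 - 49\right)\right)^{2} = \left(8 - -38\right)^{2} = \left(8 + 38\right)^{2} = 46^{2} = 2116$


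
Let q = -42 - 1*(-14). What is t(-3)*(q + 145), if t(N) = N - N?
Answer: 0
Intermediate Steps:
t(N) = 0
q = -28 (q = -42 + 14 = -28)
t(-3)*(q + 145) = 0*(-28 + 145) = 0*117 = 0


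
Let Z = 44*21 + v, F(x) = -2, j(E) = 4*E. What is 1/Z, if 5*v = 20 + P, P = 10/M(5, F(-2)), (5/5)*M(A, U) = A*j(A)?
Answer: 50/46401 ≈ 0.0010776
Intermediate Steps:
M(A, U) = 4*A² (M(A, U) = A*(4*A) = 4*A²)
P = ⅒ (P = 10/((4*5²)) = 10/((4*25)) = 10/100 = 10*(1/100) = ⅒ ≈ 0.10000)
v = 201/50 (v = (20 + ⅒)/5 = (⅕)*(201/10) = 201/50 ≈ 4.0200)
Z = 46401/50 (Z = 44*21 + 201/50 = 924 + 201/50 = 46401/50 ≈ 928.02)
1/Z = 1/(46401/50) = 50/46401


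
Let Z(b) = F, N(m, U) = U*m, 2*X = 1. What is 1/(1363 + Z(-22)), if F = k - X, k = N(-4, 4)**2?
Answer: 2/3237 ≈ 0.00061786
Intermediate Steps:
X = 1/2 (X = (1/2)*1 = 1/2 ≈ 0.50000)
k = 256 (k = (4*(-4))**2 = (-16)**2 = 256)
F = 511/2 (F = 256 - 1*1/2 = 256 - 1/2 = 511/2 ≈ 255.50)
Z(b) = 511/2
1/(1363 + Z(-22)) = 1/(1363 + 511/2) = 1/(3237/2) = 2/3237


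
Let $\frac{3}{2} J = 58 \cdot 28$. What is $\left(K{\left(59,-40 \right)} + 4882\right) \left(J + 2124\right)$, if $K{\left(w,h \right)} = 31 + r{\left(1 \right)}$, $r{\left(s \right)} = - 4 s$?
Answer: $\frac{47224580}{3} \approx 1.5742 \cdot 10^{7}$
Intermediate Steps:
$J = \frac{3248}{3}$ ($J = \frac{2 \cdot 58 \cdot 28}{3} = \frac{2}{3} \cdot 1624 = \frac{3248}{3} \approx 1082.7$)
$K{\left(w,h \right)} = 27$ ($K{\left(w,h \right)} = 31 - 4 = 27$)
$\left(K{\left(59,-40 \right)} + 4882\right) \left(J + 2124\right) = \left(27 + 4882\right) \left(\frac{3248}{3} + 2124\right) = 4909 \cdot \frac{9620}{3} = \frac{47224580}{3}$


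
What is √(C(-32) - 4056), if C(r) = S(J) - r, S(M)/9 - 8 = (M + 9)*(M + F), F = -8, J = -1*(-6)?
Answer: I*√4222 ≈ 64.977*I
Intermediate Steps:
J = 6
S(M) = 72 + 9*(-8 + M)*(9 + M) (S(M) = 72 + 9*((M + 9)*(M - 8)) = 72 + 9*((9 + M)*(-8 + M)) = 72 + 9*((-8 + M)*(9 + M)) = 72 + 9*(-8 + M)*(9 + M))
C(r) = -198 - r (C(r) = (-576 + 9*6 + 9*6²) - r = (-576 + 54 + 9*36) - r = (-576 + 54 + 324) - r = -198 - r)
√(C(-32) - 4056) = √((-198 - 1*(-32)) - 4056) = √((-198 + 32) - 4056) = √(-166 - 4056) = √(-4222) = I*√4222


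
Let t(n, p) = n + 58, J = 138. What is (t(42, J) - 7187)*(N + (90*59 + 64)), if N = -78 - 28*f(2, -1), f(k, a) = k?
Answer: -37135880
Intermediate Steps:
N = -134 (N = -78 - 28*2 = -78 - 56 = -134)
t(n, p) = 58 + n
(t(42, J) - 7187)*(N + (90*59 + 64)) = ((58 + 42) - 7187)*(-134 + (90*59 + 64)) = (100 - 7187)*(-134 + (5310 + 64)) = -7087*(-134 + 5374) = -7087*5240 = -37135880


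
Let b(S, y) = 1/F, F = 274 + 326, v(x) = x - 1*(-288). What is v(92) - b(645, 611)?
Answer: 227999/600 ≈ 380.00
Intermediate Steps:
v(x) = 288 + x (v(x) = x + 288 = 288 + x)
F = 600
b(S, y) = 1/600
v(92) - b(645, 611) = (288 + 92) - 1*1/600 = 380 - 1/600 = 227999/600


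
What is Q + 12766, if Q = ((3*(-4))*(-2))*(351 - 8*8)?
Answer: 19654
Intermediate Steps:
Q = 6888 (Q = (-12*(-2))*(351 - 64) = 24*287 = 6888)
Q + 12766 = 6888 + 12766 = 19654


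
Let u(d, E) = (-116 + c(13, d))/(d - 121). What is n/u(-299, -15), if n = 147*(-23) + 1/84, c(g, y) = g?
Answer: -1420015/103 ≈ -13787.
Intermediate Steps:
u(d, E) = -103/(-121 + d) (u(d, E) = (-116 + 13)/(d - 121) = -103/(-121 + d))
n = -284003/84 (n = -3381 + 1/84 = -284003/84 ≈ -3381.0)
n/u(-299, -15) = -284003/(84*((-103/(-121 - 299)))) = -284003/(84*((-103/(-420)))) = -284003/(84*((-103*(-1/420)))) = -284003/(84*103/420) = -284003/84*420/103 = -1420015/103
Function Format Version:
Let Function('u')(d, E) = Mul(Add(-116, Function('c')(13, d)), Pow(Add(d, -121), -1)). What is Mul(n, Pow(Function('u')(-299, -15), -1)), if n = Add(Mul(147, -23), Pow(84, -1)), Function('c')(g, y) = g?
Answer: Rational(-1420015, 103) ≈ -13787.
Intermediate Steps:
Function('u')(d, E) = Mul(-103, Pow(Add(-121, d), -1)) (Function('u')(d, E) = Mul(Add(-116, 13), Pow(Add(d, -121), -1)) = Mul(-103, Pow(Add(-121, d), -1)))
n = Rational(-284003, 84) (n = Add(-3381, Rational(1, 84)) = Rational(-284003, 84) ≈ -3381.0)
Mul(n, Pow(Function('u')(-299, -15), -1)) = Mul(Rational(-284003, 84), Pow(Mul(-103, Pow(Add(-121, -299), -1)), -1)) = Mul(Rational(-284003, 84), Pow(Mul(-103, Pow(-420, -1)), -1)) = Mul(Rational(-284003, 84), Pow(Mul(-103, Rational(-1, 420)), -1)) = Mul(Rational(-284003, 84), Pow(Rational(103, 420), -1)) = Mul(Rational(-284003, 84), Rational(420, 103)) = Rational(-1420015, 103)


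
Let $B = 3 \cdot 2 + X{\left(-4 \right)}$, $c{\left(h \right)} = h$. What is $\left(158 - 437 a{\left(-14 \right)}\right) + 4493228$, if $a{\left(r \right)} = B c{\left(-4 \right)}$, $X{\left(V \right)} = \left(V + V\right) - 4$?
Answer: $4482898$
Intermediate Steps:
$X{\left(V \right)} = -4 + 2 V$ ($X{\left(V \right)} = 2 V - 4 = -4 + 2 V$)
$B = -6$ ($B = 3 \cdot 2 + \left(-4 + 2 \left(-4\right)\right) = 6 - 12 = -6$)
$a{\left(r \right)} = 24$ ($a{\left(r \right)} = \left(-6\right) \left(-4\right) = 24$)
$\left(158 - 437 a{\left(-14 \right)}\right) + 4493228 = \left(158 - 10488\right) + 4493228 = -10330 + 4493228 = 4482898$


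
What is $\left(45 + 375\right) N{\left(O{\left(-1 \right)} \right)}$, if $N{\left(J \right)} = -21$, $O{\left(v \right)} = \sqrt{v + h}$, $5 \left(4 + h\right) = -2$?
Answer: $-8820$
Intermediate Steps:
$h = - \frac{22}{5}$ ($h = -4 + \frac{1}{5} \left(-2\right) = -4 - \frac{2}{5} = - \frac{22}{5} \approx -4.4$)
$O{\left(v \right)} = \sqrt{- \frac{22}{5} + v}$ ($O{\left(v \right)} = \sqrt{v - \frac{22}{5}} = \sqrt{- \frac{22}{5} + v}$)
$\left(45 + 375\right) N{\left(O{\left(-1 \right)} \right)} = \left(45 + 375\right) \left(-21\right) = 420 \left(-21\right) = -8820$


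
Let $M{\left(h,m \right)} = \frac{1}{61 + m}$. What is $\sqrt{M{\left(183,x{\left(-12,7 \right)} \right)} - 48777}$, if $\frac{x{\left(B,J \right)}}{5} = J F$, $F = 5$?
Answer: $\frac{i \sqrt{679170889}}{118} \approx 220.86 i$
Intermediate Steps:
$x{\left(B,J \right)} = 25 J$ ($x{\left(B,J \right)} = 5 J 5 = 5 \cdot 5 J = 25 J$)
$\sqrt{M{\left(183,x{\left(-12,7 \right)} \right)} - 48777} = \sqrt{\frac{1}{61 + 25 \cdot 7} - 48777} = \sqrt{\frac{1}{61 + 175} - 48777} = \sqrt{\frac{1}{236} - 48777} = \sqrt{- \frac{11511371}{236}} = \frac{i \sqrt{679170889}}{118}$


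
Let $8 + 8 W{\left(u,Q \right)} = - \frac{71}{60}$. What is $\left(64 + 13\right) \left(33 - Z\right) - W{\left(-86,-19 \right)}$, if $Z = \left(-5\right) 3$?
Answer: $\frac{1774631}{480} \approx 3697.1$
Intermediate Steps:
$Z = -15$
$W{\left(u,Q \right)} = - \frac{551}{480}$ ($W{\left(u,Q \right)} = -1 + \frac{\left(-71\right) \frac{1}{60}}{8} = -1 + \frac{1}{8} \left(- \frac{71}{60}\right) = -1 - \frac{71}{480} = - \frac{551}{480}$)
$\left(64 + 13\right) \left(33 - Z\right) - W{\left(-86,-19 \right)} = \left(64 + 13\right) \left(33 - -15\right) - - \frac{551}{480} = 77 \left(33 + 15\right) + \frac{551}{480} = 77 \cdot 48 + \frac{551}{480} = 3696 + \frac{551}{480} = \frac{1774631}{480}$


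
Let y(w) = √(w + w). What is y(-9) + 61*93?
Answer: 5673 + 3*I*√2 ≈ 5673.0 + 4.2426*I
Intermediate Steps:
y(w) = √2*√w (y(w) = √(2*w) = √2*√w)
y(-9) + 61*93 = √2*√(-9) + 61*93 = √2*(3*I) + 5673 = 3*I*√2 + 5673 = 5673 + 3*I*√2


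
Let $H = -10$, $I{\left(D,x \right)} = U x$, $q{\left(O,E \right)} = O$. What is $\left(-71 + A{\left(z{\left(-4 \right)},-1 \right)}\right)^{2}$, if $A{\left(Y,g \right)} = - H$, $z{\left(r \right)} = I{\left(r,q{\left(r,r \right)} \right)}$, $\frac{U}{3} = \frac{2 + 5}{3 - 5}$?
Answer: $3721$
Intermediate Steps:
$U = - \frac{21}{2}$ ($U = 3 \frac{2 + 5}{3 - 5} = 3 \frac{7}{-2} = 3 \cdot 7 \left(- \frac{1}{2}\right) = 3 \left(- \frac{7}{2}\right) = - \frac{21}{2} \approx -10.5$)
$I{\left(D,x \right)} = - \frac{21 x}{2}$
$z{\left(r \right)} = - \frac{21 r}{2}$
$A{\left(Y,g \right)} = 10$ ($A{\left(Y,g \right)} = \left(-1\right) \left(-10\right) = 10$)
$\left(-71 + A{\left(z{\left(-4 \right)},-1 \right)}\right)^{2} = \left(-71 + 10\right)^{2} = \left(-61\right)^{2} = 3721$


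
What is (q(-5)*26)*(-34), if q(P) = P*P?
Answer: -22100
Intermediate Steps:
q(P) = P²
(q(-5)*26)*(-34) = ((-5)²*26)*(-34) = (25*26)*(-34) = 650*(-34) = -22100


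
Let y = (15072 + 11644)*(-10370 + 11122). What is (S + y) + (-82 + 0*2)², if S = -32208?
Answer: 20064948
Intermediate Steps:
y = 20090432 (y = 26716*752 = 20090432)
(S + y) + (-82 + 0*2)² = (-32208 + 20090432) + (-82 + 0*2)² = 20058224 + (-82 + 0)² = 20058224 + (-82)² = 20058224 + 6724 = 20064948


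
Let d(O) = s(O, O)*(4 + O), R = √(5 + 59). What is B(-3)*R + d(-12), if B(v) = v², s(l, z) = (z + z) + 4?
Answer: 232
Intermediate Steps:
R = 8 (R = √64 = 8)
s(l, z) = 4 + 2*z (s(l, z) = 2*z + 4 = 4 + 2*z)
d(O) = (4 + O)*(4 + 2*O) (d(O) = (4 + 2*O)*(4 + O) = (4 + O)*(4 + 2*O))
B(-3)*R + d(-12) = (-3)²*8 + 2*(2 - 12)*(4 - 12) = 9*8 + 2*(-10)*(-8) = 72 + 160 = 232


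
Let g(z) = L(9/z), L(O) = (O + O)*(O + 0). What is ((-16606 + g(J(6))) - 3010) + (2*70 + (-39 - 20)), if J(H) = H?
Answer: -39061/2 ≈ -19531.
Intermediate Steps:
L(O) = 2*O**2 (L(O) = (2*O)*O = 2*O**2)
g(z) = 162/z**2 (g(z) = 2*(9/z)**2 = 2*(81/z**2) = 162/z**2)
((-16606 + g(J(6))) - 3010) + (2*70 + (-39 - 20)) = ((-16606 + 162/6**2) - 3010) + (2*70 + (-39 - 20)) = ((-16606 + 162*(1/36)) - 3010) + (140 - 59) = ((-16606 + 9/2) - 3010) + 81 = (-33203/2 - 3010) + 81 = -39223/2 + 81 = -39061/2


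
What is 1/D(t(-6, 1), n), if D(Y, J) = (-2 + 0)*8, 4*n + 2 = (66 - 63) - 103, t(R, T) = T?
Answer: -1/16 ≈ -0.062500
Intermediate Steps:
n = -51/2 (n = -½ + ((66 - 63) - 103)/4 = -½ + (3 - 103)/4 = -½ + (¼)*(-100) = -½ - 25 = -51/2 ≈ -25.500)
D(Y, J) = -16 (D(Y, J) = -2*8 = -16)
1/D(t(-6, 1), n) = 1/(-16) = -1/16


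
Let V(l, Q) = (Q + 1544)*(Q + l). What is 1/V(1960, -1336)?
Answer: 1/129792 ≈ 7.7046e-6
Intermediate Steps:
V(l, Q) = (1544 + Q)*(Q + l)
1/V(1960, -1336) = 1/((-1336)² + 1544*(-1336) + 1544*1960 - 1336*1960) = 1/(1784896 - 2062784 + 3026240 - 2618560) = 1/129792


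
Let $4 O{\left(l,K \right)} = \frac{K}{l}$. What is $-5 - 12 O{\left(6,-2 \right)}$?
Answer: $-4$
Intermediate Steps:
$O{\left(l,K \right)} = \frac{K}{4 l}$ ($O{\left(l,K \right)} = \frac{K \frac{1}{l}}{4} = \frac{K}{4 l}$)
$-5 - 12 O{\left(6,-2 \right)} = -5 - 12 \cdot \frac{1}{4} \left(-2\right) \frac{1}{6} = -5 - -1 = -5 + 1 = -4$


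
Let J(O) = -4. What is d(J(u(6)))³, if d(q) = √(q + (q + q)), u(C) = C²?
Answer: -24*I*√3 ≈ -41.569*I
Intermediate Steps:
d(q) = √3*√q (d(q) = √(q + 2*q) = √(3*q) = √3*√q)
d(J(u(6)))³ = (√3*√(-4))³ = (√3*(2*I))³ = (2*I*√3)³ = -24*I*√3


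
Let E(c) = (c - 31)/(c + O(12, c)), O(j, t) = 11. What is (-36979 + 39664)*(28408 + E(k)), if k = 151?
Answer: 686497220/9 ≈ 7.6278e+7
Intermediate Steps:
E(c) = (-31 + c)/(11 + c) (E(c) = (c - 31)/(c + 11) = (-31 + c)/(11 + c))
(-36979 + 39664)*(28408 + E(k)) = (-36979 + 39664)*(28408 + (-31 + 151)/(11 + 151)) = 2685*(28408 + 120/162) = 2685*(28408 + (1/162)*120) = 2685*(28408 + 20/27) = 2685*(767036/27) = 686497220/9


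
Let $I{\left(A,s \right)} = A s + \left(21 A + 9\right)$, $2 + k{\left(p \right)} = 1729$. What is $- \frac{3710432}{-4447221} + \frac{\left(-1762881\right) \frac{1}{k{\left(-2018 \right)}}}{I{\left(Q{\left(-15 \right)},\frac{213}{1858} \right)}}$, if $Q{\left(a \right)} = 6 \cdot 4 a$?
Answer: $\frac{1943693419149935}{2006340564857299} \approx 0.96878$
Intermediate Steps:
$Q{\left(a \right)} = 24 a$
$k{\left(p \right)} = 1727$ ($k{\left(p \right)} = -2 + 1729 = 1727$)
$I{\left(A,s \right)} = 9 + 21 A + A s$ ($I{\left(A,s \right)} = A s + \left(9 + 21 A\right) = 9 + 21 A + A s$)
$- \frac{3710432}{-4447221} + \frac{\left(-1762881\right) \frac{1}{k{\left(-2018 \right)}}}{I{\left(Q{\left(-15 \right)},\frac{213}{1858} \right)}} = - \frac{3710432}{-4447221} + \frac{\left(-1762881\right) \frac{1}{1727}}{9 + 21 \cdot 24 \left(-15\right) + 24 \left(-15\right) \frac{213}{1858}} = \left(-3710432\right) \left(- \frac{1}{4447221}\right) + \frac{\left(-1762881\right) \frac{1}{1727}}{9 + 21 \left(-360\right) - 360 \cdot 213 \cdot \frac{1}{1858}} = \frac{3710432}{4447221} - \frac{1762881}{1727 \left(9 - 7560 - \frac{38340}{929}\right)} = \frac{3710432}{4447221} - \frac{1762881}{1727 \left(- \frac{7053219}{929}\right)} = \frac{3710432}{4447221} - - \frac{545905483}{4060303071} = \frac{3710432}{4447221} + \frac{545905483}{4060303071} = \frac{1943693419149935}{2006340564857299}$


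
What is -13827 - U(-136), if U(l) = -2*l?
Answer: -14099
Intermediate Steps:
-13827 - U(-136) = -13827 - (-2)*(-136) = -13827 - 1*272 = -13827 - 272 = -14099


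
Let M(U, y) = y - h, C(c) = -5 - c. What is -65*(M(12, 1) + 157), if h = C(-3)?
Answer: -10400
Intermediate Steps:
h = -2 (h = -5 - 1*(-3) = -5 + 3 = -2)
M(U, y) = 2 + y (M(U, y) = y - 1*(-2) = y + 2 = 2 + y)
-65*(M(12, 1) + 157) = -65*((2 + 1) + 157) = -65*(3 + 157) = -65*160 = -10400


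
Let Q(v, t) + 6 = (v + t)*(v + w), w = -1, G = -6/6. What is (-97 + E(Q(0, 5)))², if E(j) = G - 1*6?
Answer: 10816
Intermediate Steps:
G = -1 (G = -6*⅙ = -1)
Q(v, t) = -6 + (-1 + v)*(t + v) (Q(v, t) = -6 + (v + t)*(v - 1) = -6 + (t + v)*(-1 + v) = -6 + (-1 + v)*(t + v))
E(j) = -7 (E(j) = -1 - 1*6 = -1 - 6 = -7)
(-97 + E(Q(0, 5)))² = (-97 - 7)² = (-104)² = 10816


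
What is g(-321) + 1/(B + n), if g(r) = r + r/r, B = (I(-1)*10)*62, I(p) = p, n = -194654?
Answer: -62487681/195274 ≈ -320.00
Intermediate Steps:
B = -620 (B = -1*10*62 = -10*62 = -620)
g(r) = 1 + r (g(r) = r + 1 = 1 + r)
g(-321) + 1/(B + n) = (1 - 321) + 1/(-620 - 194654) = -320 + 1/(-195274) = -320 - 1/195274 = -62487681/195274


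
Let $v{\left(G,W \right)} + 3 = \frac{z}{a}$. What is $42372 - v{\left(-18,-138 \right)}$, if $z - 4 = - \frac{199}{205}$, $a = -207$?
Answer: $\frac{8686878}{205} \approx 42375.0$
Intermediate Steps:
$z = \frac{621}{205}$ ($z = 4 - \frac{199}{205} = \frac{621}{205} \approx 3.0293$)
$v{\left(G,W \right)} = - \frac{618}{205}$ ($v{\left(G,W \right)} = -3 + \frac{621}{205 \left(-207\right)} = -3 + \frac{621}{205} \left(- \frac{1}{207}\right) = -3 - \frac{3}{205} = - \frac{618}{205}$)
$42372 - v{\left(-18,-138 \right)} = 42372 - - \frac{618}{205} = 42372 + \frac{618}{205} = \frac{8686878}{205}$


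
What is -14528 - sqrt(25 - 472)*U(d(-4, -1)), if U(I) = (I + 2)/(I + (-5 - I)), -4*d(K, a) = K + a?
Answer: -14528 + 13*I*sqrt(447)/20 ≈ -14528.0 + 13.743*I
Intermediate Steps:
d(K, a) = -K/4 - a/4 (d(K, a) = -(K + a)/4 = -K/4 - a/4)
U(I) = -2/5 - I/5 (U(I) = (2 + I)/(-5) = (2 + I)*(-1/5) = -2/5 - I/5)
-14528 - sqrt(25 - 472)*U(d(-4, -1)) = -14528 - sqrt(25 - 472)*(-2/5 - (-1/4*(-4) - 1/4*(-1))/5) = -14528 - sqrt(-447)*(-2/5 - (1 + 1/4)/5) = -14528 - I*sqrt(447)*(-2/5 - 1/5*5/4) = -14528 - I*sqrt(447)*(-2/5 - 1/4) = -14528 - I*sqrt(447)*(-13)/20 = -14528 - (-13)*I*sqrt(447)/20 = -14528 + 13*I*sqrt(447)/20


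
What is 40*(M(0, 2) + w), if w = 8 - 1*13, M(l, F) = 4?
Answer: -40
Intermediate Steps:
w = -5 (w = 8 - 13 = -5)
40*(M(0, 2) + w) = 40*(4 - 5) = 40*(-1) = -40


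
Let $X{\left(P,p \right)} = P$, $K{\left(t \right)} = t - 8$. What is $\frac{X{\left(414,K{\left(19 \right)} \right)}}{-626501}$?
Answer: $- \frac{414}{626501} \approx -0.00066081$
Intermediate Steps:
$K{\left(t \right)} = -8 + t$ ($K{\left(t \right)} = t - 8 = -8 + t$)
$\frac{X{\left(414,K{\left(19 \right)} \right)}}{-626501} = \frac{414}{-626501} = 414 \left(- \frac{1}{626501}\right) = - \frac{414}{626501}$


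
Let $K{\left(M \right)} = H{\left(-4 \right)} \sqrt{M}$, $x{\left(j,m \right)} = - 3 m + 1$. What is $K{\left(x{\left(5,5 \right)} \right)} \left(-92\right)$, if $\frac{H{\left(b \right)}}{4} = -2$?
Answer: $736 i \sqrt{14} \approx 2753.9 i$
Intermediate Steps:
$x{\left(j,m \right)} = 1 - 3 m$
$H{\left(b \right)} = -8$ ($H{\left(b \right)} = 4 \left(-2\right) = -8$)
$K{\left(M \right)} = - 8 \sqrt{M}$
$K{\left(x{\left(5,5 \right)} \right)} \left(-92\right) = - 8 \sqrt{1 - 15} \left(-92\right) = - 8 \sqrt{-14} \left(-92\right) = - 8 i \sqrt{14} \left(-92\right) = 736 i \sqrt{14}$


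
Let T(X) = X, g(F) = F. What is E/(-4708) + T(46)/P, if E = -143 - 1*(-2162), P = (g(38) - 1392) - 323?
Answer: -3602431/7895316 ≈ -0.45627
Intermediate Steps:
P = -1677 (P = (38 - 1392) - 323 = -1354 - 323 = -1677)
E = 2019 (E = -143 + 2162 = 2019)
E/(-4708) + T(46)/P = 2019/(-4708) + 46/(-1677) = 2019*(-1/4708) + 46*(-1/1677) = -2019/4708 - 46/1677 = -3602431/7895316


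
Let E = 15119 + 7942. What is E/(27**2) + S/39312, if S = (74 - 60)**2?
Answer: 399787/12636 ≈ 31.639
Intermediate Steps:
E = 23061
S = 196 (S = 14**2 = 196)
E/(27**2) + S/39312 = 23061/(27**2) + 196/39312 = 23061/729 + 196*(1/39312) = 23061*(1/729) + 7/1404 = 7687/243 + 7/1404 = 399787/12636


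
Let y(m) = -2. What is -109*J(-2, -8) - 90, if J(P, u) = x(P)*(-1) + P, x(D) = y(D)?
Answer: -90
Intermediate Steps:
x(D) = -2
J(P, u) = 2 + P (J(P, u) = -2*(-1) + P = 2 + P)
-109*J(-2, -8) - 90 = -109*(2 - 2) - 90 = -109*0 - 90 = 0 - 90 = -90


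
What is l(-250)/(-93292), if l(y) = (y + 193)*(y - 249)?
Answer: -28443/93292 ≈ -0.30488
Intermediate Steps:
l(y) = (-249 + y)*(193 + y) (l(y) = (193 + y)*(-249 + y) = (-249 + y)*(193 + y))
l(-250)/(-93292) = (-48057 + (-250)² - 56*(-250))/(-93292) = (-48057 + 62500 + 14000)*(-1/93292) = 28443*(-1/93292) = -28443/93292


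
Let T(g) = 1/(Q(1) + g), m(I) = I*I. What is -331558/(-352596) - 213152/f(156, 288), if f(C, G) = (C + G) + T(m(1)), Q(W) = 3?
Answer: -150018495901/313281546 ≈ -478.86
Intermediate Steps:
m(I) = I**2
T(g) = 1/(3 + g)
f(C, G) = 1/4 + C + G (f(C, G) = (C + G) + 1/(3 + 1**2) = (C + G) + 1/(3 + 1) = (C + G) + 1/4 = 1/4 + C + G)
-331558/(-352596) - 213152/f(156, 288) = -331558/(-352596) - 213152/(1/4 + 156 + 288) = -331558*(-1/352596) - 213152/1777/4 = 165779/176298 - 213152*4/1777 = 165779/176298 - 852608/1777 = -150018495901/313281546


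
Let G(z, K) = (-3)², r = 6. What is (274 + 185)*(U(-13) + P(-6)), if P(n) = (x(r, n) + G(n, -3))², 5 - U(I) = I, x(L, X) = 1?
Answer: 54162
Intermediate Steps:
U(I) = 5 - I
G(z, K) = 9
P(n) = 100 (P(n) = (1 + 9)² = 10² = 100)
(274 + 185)*(U(-13) + P(-6)) = (274 + 185)*((5 - 1*(-13)) + 100) = 459*((5 + 13) + 100) = 459*(18 + 100) = 459*118 = 54162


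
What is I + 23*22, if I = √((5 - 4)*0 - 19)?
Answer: 506 + I*√19 ≈ 506.0 + 4.3589*I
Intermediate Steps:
I = I*√19 (I = √(1*0 - 19) = √(0 - 19) = √(-19) = I*√19 ≈ 4.3589*I)
I + 23*22 = I*√19 + 23*22 = I*√19 + 506 = 506 + I*√19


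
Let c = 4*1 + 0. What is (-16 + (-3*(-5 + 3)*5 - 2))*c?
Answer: 48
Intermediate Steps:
c = 4 (c = 4 + 0 = 4)
(-16 + (-3*(-5 + 3)*5 - 2))*c = (-16 + (-3*(-5 + 3)*5 - 2))*4 = (-16 + (-3*(-2)*5 - 2))*4 = (-16 + (6*5 - 2))*4 = (-16 + (30 - 2))*4 = (-16 + 28)*4 = 12*4 = 48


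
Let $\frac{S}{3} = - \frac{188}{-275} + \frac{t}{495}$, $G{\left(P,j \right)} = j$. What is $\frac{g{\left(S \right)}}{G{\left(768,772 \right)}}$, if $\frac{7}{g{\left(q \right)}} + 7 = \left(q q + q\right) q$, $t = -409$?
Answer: $- \frac{3930609375}{2989024911644} \approx -0.001315$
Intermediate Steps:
$S = - \frac{353}{825}$ ($S = 3 \left(- \frac{188}{-275} - \frac{409}{495}\right) = 3 \left(\left(-188\right) \left(- \frac{1}{275}\right) - \frac{409}{495}\right) = 3 \left(\frac{188}{275} - \frac{409}{495}\right) = 3 \left(- \frac{353}{2475}\right) = - \frac{353}{825} \approx -0.42788$)
$g{\left(q \right)} = \frac{7}{-7 + q \left(q + q^{2}\right)}$ ($g{\left(q \right)} = \frac{7}{-7 + \left(q q + q\right) q} = \frac{7}{-7 + \left(q^{2} + q\right) q} = \frac{7}{-7 + \left(q + q^{2}\right) q} = \frac{7}{-7 + q \left(q + q^{2}\right)}$)
$\frac{g{\left(S \right)}}{G{\left(768,772 \right)}} = \frac{7 \frac{1}{-7 + \left(- \frac{353}{825}\right)^{2} + \left(- \frac{353}{825}\right)^{3}}}{772} = \frac{7}{-7 + \frac{124609}{680625} - \frac{43986977}{561515625}} \cdot \frac{1}{772} = \frac{7}{- \frac{3871793927}{561515625}} \cdot \frac{1}{772} = 7 \left(- \frac{561515625}{3871793927}\right) \frac{1}{772} = \left(- \frac{3930609375}{3871793927}\right) \frac{1}{772} = - \frac{3930609375}{2989024911644}$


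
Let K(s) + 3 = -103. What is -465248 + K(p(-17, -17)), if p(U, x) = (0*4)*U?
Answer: -465354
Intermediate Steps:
p(U, x) = 0 (p(U, x) = 0*U = 0)
K(s) = -106 (K(s) = -3 - 103 = -106)
-465248 + K(p(-17, -17)) = -465248 - 106 = -465354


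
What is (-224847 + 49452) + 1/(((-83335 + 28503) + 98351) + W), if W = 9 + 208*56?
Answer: -9677594519/55176 ≈ -1.7540e+5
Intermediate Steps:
W = 11657 (W = 9 + 11648 = 11657)
(-224847 + 49452) + 1/(((-83335 + 28503) + 98351) + W) = (-224847 + 49452) + 1/(((-83335 + 28503) + 98351) + 11657) = -175395 + 1/((-54832 + 98351) + 11657) = -175395 + 1/(43519 + 11657) = -175395 + 1/55176 = -9677594519/55176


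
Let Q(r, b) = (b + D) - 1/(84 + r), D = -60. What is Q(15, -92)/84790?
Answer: -15049/8394210 ≈ -0.0017928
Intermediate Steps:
Q(r, b) = -60 + b - 1/(84 + r) (Q(r, b) = (b - 60) - 1/(84 + r) = (-60 + b) - 1/(84 + r) = -60 + b - 1/(84 + r))
Q(15, -92)/84790 = ((-5041 - 60*15 + 84*(-92) - 92*15)/(84 + 15))/84790 = ((-5041 - 900 - 7728 - 1380)/99)*(1/84790) = ((1/99)*(-15049))*(1/84790) = -15049/99*1/84790 = -15049/8394210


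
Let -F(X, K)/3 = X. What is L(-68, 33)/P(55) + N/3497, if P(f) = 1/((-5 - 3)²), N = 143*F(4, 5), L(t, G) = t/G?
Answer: -1175044/8877 ≈ -132.37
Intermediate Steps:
F(X, K) = -3*X
N = -1716 (N = 143*(-3*4) = 143*(-12) = -1716)
P(f) = 1/64 (P(f) = 1/((-8)²) = 1/64)
L(-68, 33)/P(55) + N/3497 = (-68/33)/(1/64) - 1716/3497 = -68*1/33*64 - 1716*1/3497 = -68/33*64 - 132/269 = -4352/33 - 132/269 = -1175044/8877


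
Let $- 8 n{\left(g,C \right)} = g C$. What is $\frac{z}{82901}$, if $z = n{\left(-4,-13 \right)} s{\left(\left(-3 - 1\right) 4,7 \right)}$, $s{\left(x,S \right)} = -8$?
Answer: $\frac{4}{6377} \approx 0.00062725$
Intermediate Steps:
$n{\left(g,C \right)} = - \frac{C g}{8}$ ($n{\left(g,C \right)} = - \frac{g C}{8} = - \frac{C g}{8}$)
$z = 52$ ($z = \left(- \frac{1}{8}\right) \left(-13\right) \left(-4\right) \left(-8\right) = \left(- \frac{13}{2}\right) \left(-8\right) = 52$)
$\frac{z}{82901} = \frac{52}{82901} = 52 \cdot \frac{1}{82901} = \frac{4}{6377}$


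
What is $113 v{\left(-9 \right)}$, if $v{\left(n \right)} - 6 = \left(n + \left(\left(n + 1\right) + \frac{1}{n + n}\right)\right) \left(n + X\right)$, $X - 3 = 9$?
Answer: $- \frac{30623}{6} \approx -5103.8$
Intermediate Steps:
$X = 12$ ($X = 3 + 9 = 12$)
$v{\left(n \right)} = 6 + \left(12 + n\right) \left(1 + \frac{1}{2 n} + 2 n\right)$ ($v{\left(n \right)} = 6 + \left(n + \left(\left(n + 1\right) + \frac{1}{n + n}\right)\right) \left(n + 12\right) = 6 + \left(n + \left(\left(1 + n\right) + \frac{1}{2 n}\right)\right) \left(12 + n\right) = 6 + \left(n + \left(1 + n + \frac{1}{2 n}\right)\right) \left(12 + n\right) = 6 + \left(1 + \frac{1}{2 n} + 2 n\right) \left(12 + n\right) = 6 + \left(12 + n\right) \left(1 + \frac{1}{2 n} + 2 n\right)$)
$113 v{\left(-9 \right)} = 113 \left(\frac{37}{2} + 2 \left(-9\right)^{2} + \frac{6}{-9} + 25 \left(-9\right)\right) = 113 \left(\frac{37}{2} + 2 \cdot 81 + 6 \left(- \frac{1}{9}\right) - 225\right) = 113 \left(\frac{37}{2} + 162 - \frac{2}{3} - 225\right) = 113 \left(- \frac{271}{6}\right) = - \frac{30623}{6}$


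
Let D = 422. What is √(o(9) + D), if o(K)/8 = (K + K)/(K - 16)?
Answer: √19670/7 ≈ 20.036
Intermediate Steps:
o(K) = 16*K/(-16 + K) (o(K) = 8*((K + K)/(K - 16)) = 8*((2*K)/(-16 + K)) = 8*(2*K/(-16 + K)) = 16*K/(-16 + K))
√(o(9) + D) = √(16*9/(-16 + 9) + 422) = √(16*9/(-7) + 422) = √(16*9*(-⅐) + 422) = √(-144/7 + 422) = √(2810/7) = √19670/7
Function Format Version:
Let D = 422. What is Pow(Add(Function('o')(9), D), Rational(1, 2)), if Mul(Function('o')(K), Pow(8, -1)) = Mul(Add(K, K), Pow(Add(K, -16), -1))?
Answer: Mul(Rational(1, 7), Pow(19670, Rational(1, 2))) ≈ 20.036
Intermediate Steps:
Function('o')(K) = Mul(16, K, Pow(Add(-16, K), -1)) (Function('o')(K) = Mul(8, Mul(Add(K, K), Pow(Add(K, -16), -1))) = Mul(8, Mul(Mul(2, K), Pow(Add(-16, K), -1))) = Mul(8, Mul(2, K, Pow(Add(-16, K), -1))) = Mul(16, K, Pow(Add(-16, K), -1)))
Pow(Add(Function('o')(9), D), Rational(1, 2)) = Pow(Add(Mul(16, 9, Pow(Add(-16, 9), -1)), 422), Rational(1, 2)) = Pow(Add(Mul(16, 9, Pow(-7, -1)), 422), Rational(1, 2)) = Pow(Add(Mul(16, 9, Rational(-1, 7)), 422), Rational(1, 2)) = Pow(Add(Rational(-144, 7), 422), Rational(1, 2)) = Pow(Rational(2810, 7), Rational(1, 2)) = Mul(Rational(1, 7), Pow(19670, Rational(1, 2)))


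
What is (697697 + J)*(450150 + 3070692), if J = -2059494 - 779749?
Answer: -7540045101732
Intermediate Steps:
J = -2839243
(697697 + J)*(450150 + 3070692) = (697697 - 2839243)*(450150 + 3070692) = -2141546*3520842 = -7540045101732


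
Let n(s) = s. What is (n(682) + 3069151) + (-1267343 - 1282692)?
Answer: 519798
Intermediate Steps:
(n(682) + 3069151) + (-1267343 - 1282692) = (682 + 3069151) + (-1267343 - 1282692) = 3069833 - 2550035 = 519798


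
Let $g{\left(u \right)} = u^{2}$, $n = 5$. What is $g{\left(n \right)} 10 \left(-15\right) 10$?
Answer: $-37500$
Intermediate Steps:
$g{\left(n \right)} 10 \left(-15\right) 10 = 5^{2} \cdot 10 \left(-15\right) 10 = 25 \left(\left(-150\right) 10\right) = 25 \left(-1500\right) = -37500$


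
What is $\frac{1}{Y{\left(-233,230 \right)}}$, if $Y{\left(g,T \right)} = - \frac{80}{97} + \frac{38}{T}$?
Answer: $- \frac{11155}{7357} \approx -1.5162$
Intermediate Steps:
$Y{\left(g,T \right)} = - \frac{80}{97} + \frac{38}{T}$ ($Y{\left(g,T \right)} = \left(-80\right) \frac{1}{97} + \frac{38}{T} = - \frac{80}{97} + \frac{38}{T}$)
$\frac{1}{Y{\left(-233,230 \right)}} = \frac{1}{- \frac{80}{97} + \frac{38}{230}} = \frac{1}{- \frac{80}{97} + 38 \cdot \frac{1}{230}} = \frac{1}{- \frac{80}{97} + \frac{19}{115}} = \frac{1}{- \frac{7357}{11155}} = - \frac{11155}{7357}$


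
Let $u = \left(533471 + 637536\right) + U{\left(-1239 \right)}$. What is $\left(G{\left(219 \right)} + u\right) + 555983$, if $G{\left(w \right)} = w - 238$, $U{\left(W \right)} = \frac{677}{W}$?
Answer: $\frac{2139716392}{1239} \approx 1.727 \cdot 10^{6}$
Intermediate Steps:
$G{\left(w \right)} = -238 + w$ ($G{\left(w \right)} = w - 238 = -238 + w$)
$u = \frac{1450876996}{1239}$ ($u = \left(533471 + 637536\right) + \frac{677}{-1239} = 1171007 + 677 \left(- \frac{1}{1239}\right) = 1171007 - \frac{677}{1239} = \frac{1450876996}{1239} \approx 1.171 \cdot 10^{6}$)
$\left(G{\left(219 \right)} + u\right) + 555983 = \left(\left(-238 + 219\right) + \frac{1450876996}{1239}\right) + 555983 = \left(-19 + \frac{1450876996}{1239}\right) + 555983 = \frac{1450853455}{1239} + 555983 = \frac{2139716392}{1239}$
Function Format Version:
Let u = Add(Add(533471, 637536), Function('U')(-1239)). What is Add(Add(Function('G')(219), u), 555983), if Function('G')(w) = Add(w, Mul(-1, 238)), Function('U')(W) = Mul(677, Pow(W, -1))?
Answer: Rational(2139716392, 1239) ≈ 1.7270e+6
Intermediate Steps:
Function('G')(w) = Add(-238, w) (Function('G')(w) = Add(w, -238) = Add(-238, w))
u = Rational(1450876996, 1239) (u = Add(Add(533471, 637536), Mul(677, Pow(-1239, -1))) = Add(1171007, Mul(677, Rational(-1, 1239))) = Add(1171007, Rational(-677, 1239)) = Rational(1450876996, 1239) ≈ 1.1710e+6)
Add(Add(Function('G')(219), u), 555983) = Add(Add(Add(-238, 219), Rational(1450876996, 1239)), 555983) = Add(Add(-19, Rational(1450876996, 1239)), 555983) = Add(Rational(1450853455, 1239), 555983) = Rational(2139716392, 1239)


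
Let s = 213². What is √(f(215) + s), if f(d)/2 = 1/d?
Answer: √2097182455/215 ≈ 213.00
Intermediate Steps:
f(d) = 2/d
s = 45369
√(f(215) + s) = √(2/215 + 45369) = √(9754337/215) = √2097182455/215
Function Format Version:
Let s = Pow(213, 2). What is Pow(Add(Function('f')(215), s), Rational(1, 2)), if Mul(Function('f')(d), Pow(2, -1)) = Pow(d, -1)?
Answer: Mul(Rational(1, 215), Pow(2097182455, Rational(1, 2))) ≈ 213.00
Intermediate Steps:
Function('f')(d) = Mul(2, Pow(d, -1))
s = 45369
Pow(Add(Function('f')(215), s), Rational(1, 2)) = Pow(Add(Mul(2, Pow(215, -1)), 45369), Rational(1, 2)) = Pow(Add(Mul(2, Rational(1, 215)), 45369), Rational(1, 2)) = Pow(Add(Rational(2, 215), 45369), Rational(1, 2)) = Pow(Rational(9754337, 215), Rational(1, 2)) = Mul(Rational(1, 215), Pow(2097182455, Rational(1, 2)))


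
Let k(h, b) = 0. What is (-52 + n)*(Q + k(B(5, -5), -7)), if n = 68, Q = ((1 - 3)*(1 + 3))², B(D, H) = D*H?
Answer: 1024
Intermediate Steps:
Q = 64 (Q = (-2*4)² = (-8)² = 64)
(-52 + n)*(Q + k(B(5, -5), -7)) = (-52 + 68)*(64 + 0) = 16*64 = 1024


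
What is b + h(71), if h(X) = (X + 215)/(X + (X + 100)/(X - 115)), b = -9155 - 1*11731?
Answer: -61663774/2953 ≈ -20882.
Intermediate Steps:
b = -20886 (b = -9155 - 11731 = -20886)
h(X) = (215 + X)/(X + (100 + X)/(-115 + X))
b + h(71) = -20886 + (-24725 + 71² + 100*71)/(100 + 71² - 114*71) = -20886 + (-24725 + 5041 + 7100)/(100 + 5041 - 8094) = -20886 - 12584/(-2953) = -20886 - 1/2953*(-12584) = -20886 + 12584/2953 = -61663774/2953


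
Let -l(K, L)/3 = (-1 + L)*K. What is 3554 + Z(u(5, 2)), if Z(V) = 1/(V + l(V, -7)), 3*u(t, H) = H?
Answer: 177703/50 ≈ 3554.1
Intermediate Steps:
u(t, H) = H/3
l(K, L) = -3*K*(-1 + L) (l(K, L) = -3*(-1 + L)*K = -3*K*(-1 + L))
Z(V) = 1/(25*V) (Z(V) = 1/(V + 3*V*(1 - 1*(-7))) = 1/(V + 3*V*(1 + 7)) = 1/(V + 3*V*8) = 1/(V + 24*V) = 1/(25*V))
3554 + Z(u(5, 2)) = 3554 + 1/(25*(((1/3)*2))) = 3554 + 1/(25*(2/3)) = 3554 + (1/25)*(3/2) = 3554 + 3/50 = 177703/50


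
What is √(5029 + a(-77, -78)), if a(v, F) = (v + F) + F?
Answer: 2*√1199 ≈ 69.253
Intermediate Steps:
a(v, F) = v + 2*F (a(v, F) = (F + v) + F = v + 2*F)
√(5029 + a(-77, -78)) = √(5029 + (-77 + 2*(-78))) = √(5029 + (-77 - 156)) = √(5029 - 233) = √4796 = 2*√1199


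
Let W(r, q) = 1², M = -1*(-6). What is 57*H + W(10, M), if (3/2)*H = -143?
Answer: -5433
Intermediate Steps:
M = 6
W(r, q) = 1
H = -286/3 (H = (⅔)*(-143) = -286/3 ≈ -95.333)
57*H + W(10, M) = 57*(-286/3) + 1 = -5434 + 1 = -5433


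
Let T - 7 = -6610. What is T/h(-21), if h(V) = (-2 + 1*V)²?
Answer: -6603/529 ≈ -12.482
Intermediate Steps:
T = -6603 (T = 7 - 6610 = -6603)
h(V) = (-2 + V)²
T/h(-21) = -6603/(-2 - 21)² = -6603/((-23)²) = -6603/529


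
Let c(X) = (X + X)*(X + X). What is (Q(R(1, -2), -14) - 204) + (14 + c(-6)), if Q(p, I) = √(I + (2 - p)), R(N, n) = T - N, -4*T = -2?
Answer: -46 + I*√46/2 ≈ -46.0 + 3.3912*I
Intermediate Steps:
T = ½ (T = -¼*(-2) = ½ ≈ 0.50000)
R(N, n) = ½ - N
c(X) = 4*X² (c(X) = (2*X)*(2*X) = 4*X²)
Q(p, I) = √(2 + I - p)
(Q(R(1, -2), -14) - 204) + (14 + c(-6)) = (√(2 - 14 - (½ - 1*1)) - 204) + (14 + 4*(-6)²) = (√(2 - 14 - (½ - 1)) - 204) + (14 + 4*36) = (√(2 - 14 - 1*(-½)) - 204) + (14 + 144) = (√(2 - 14 + ½) - 204) + 158 = (√(-23/2) - 204) + 158 = (I*√46/2 - 204) + 158 = (-204 + I*√46/2) + 158 = -46 + I*√46/2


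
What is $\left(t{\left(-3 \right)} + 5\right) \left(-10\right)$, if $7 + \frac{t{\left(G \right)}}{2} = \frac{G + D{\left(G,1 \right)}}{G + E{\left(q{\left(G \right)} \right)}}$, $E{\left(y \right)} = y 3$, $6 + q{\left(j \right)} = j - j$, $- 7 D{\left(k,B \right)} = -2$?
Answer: $\frac{12850}{147} \approx 87.415$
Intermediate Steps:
$D{\left(k,B \right)} = \frac{2}{7}$ ($D{\left(k,B \right)} = \left(- \frac{1}{7}\right) \left(-2\right) = \frac{2}{7}$)
$q{\left(j \right)} = -6$ ($q{\left(j \right)} = -6 + \left(j - j\right) = -6 + 0 = -6$)
$E{\left(y \right)} = 3 y$
$t{\left(G \right)} = -14 + \frac{2 \left(\frac{2}{7} + G\right)}{-18 + G}$ ($t{\left(G \right)} = -14 + 2 \frac{G + \frac{2}{7}}{G + 3 \left(-6\right)} = -14 + 2 \frac{\frac{2}{7} + G}{G - 18} = -14 + 2 \frac{\frac{2}{7} + G}{-18 + G} = -14 + \frac{2 \left(\frac{2}{7} + G\right)}{-18 + G}$)
$\left(t{\left(-3 \right)} + 5\right) \left(-10\right) = \left(\frac{4 \left(442 - -63\right)}{7 \left(-18 - 3\right)} + 5\right) \left(-10\right) = \left(\frac{4 \left(442 + 63\right)}{7 \left(-21\right)} + 5\right) \left(-10\right) = \left(\frac{4}{7} \left(- \frac{1}{21}\right) 505 + 5\right) \left(-10\right) = \left(- \frac{2020}{147} + 5\right) \left(-10\right) = \left(- \frac{1285}{147}\right) \left(-10\right) = \frac{12850}{147}$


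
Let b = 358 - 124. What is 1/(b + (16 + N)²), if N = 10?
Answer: 1/910 ≈ 0.0010989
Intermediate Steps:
b = 234
1/(b + (16 + N)²) = 1/(234 + (16 + 10)²) = 1/(234 + 26²) = 1/(234 + 676) = 1/910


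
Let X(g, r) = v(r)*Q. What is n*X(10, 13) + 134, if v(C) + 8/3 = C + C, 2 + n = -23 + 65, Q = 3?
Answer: 2934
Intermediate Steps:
n = 40 (n = -2 + (-23 + 65) = -2 + 42 = 40)
v(C) = -8/3 + 2*C (v(C) = -8/3 + (C + C) = -8/3 + 2*C)
X(g, r) = -8 + 6*r (X(g, r) = (-8/3 + 2*r)*3 = -8 + 6*r)
n*X(10, 13) + 134 = 40*(-8 + 6*13) + 134 = 40*(-8 + 78) + 134 = 40*70 + 134 = 2800 + 134 = 2934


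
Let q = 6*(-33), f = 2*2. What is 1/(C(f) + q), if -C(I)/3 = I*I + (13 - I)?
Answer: -1/273 ≈ -0.0036630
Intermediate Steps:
f = 4
q = -198
C(I) = -39 - 3*I² + 3*I (C(I) = -3*(I*I + (13 - I)) = -3*(I² + (13 - I)) = -3*(13 + I² - I) = -39 - 3*I² + 3*I)
1/(C(f) + q) = 1/((-39 - 3*4² + 3*4) - 198) = 1/((-39 - 3*16 + 12) - 198) = 1/((-39 - 48 + 12) - 198) = 1/(-75 - 198) = 1/(-273) = -1/273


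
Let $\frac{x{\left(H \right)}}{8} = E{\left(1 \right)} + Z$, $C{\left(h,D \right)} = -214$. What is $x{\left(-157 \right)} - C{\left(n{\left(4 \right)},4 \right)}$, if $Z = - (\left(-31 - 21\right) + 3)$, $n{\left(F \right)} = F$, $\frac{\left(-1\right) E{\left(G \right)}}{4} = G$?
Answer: $574$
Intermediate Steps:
$E{\left(G \right)} = - 4 G$
$Z = 49$ ($Z = - (-52 + 3) = \left(-1\right) \left(-49\right) = 49$)
$x{\left(H \right)} = 360$ ($x{\left(H \right)} = 8 \left(\left(-4\right) 1 + 49\right) = 8 \left(-4 + 49\right) = 8 \cdot 45 = 360$)
$x{\left(-157 \right)} - C{\left(n{\left(4 \right)},4 \right)} = 360 - -214 = 360 + 214 = 574$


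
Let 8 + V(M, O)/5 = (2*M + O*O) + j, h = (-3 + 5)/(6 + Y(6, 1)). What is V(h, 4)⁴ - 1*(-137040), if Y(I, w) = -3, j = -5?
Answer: 28950865/81 ≈ 3.5742e+5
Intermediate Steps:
h = ⅔ (h = (-3 + 5)/(6 - 3) = 2/3 = 2*(⅓) = ⅔ ≈ 0.66667)
V(M, O) = -65 + 5*O² + 10*M (V(M, O) = -40 + 5*((2*M + O*O) - 5) = -40 + 5*((2*M + O²) - 5) = -40 + 5*((O² + 2*M) - 5) = -40 + 5*(-5 + O² + 2*M) = -40 + (-25 + 5*O² + 10*M) = -65 + 5*O² + 10*M)
V(h, 4)⁴ - 1*(-137040) = (-65 + 5*4² + 10*(⅔))⁴ - 1*(-137040) = (-65 + 5*16 + 20/3)⁴ + 137040 = (-65 + 80 + 20/3)⁴ + 137040 = (65/3)⁴ + 137040 = 17850625/81 + 137040 = 28950865/81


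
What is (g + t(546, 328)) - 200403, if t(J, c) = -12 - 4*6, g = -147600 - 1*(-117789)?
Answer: -230250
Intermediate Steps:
g = -29811 (g = -147600 + 117789 = -29811)
t(J, c) = -36 (t(J, c) = -12 - 24 = -36)
(g + t(546, 328)) - 200403 = (-29811 - 36) - 200403 = -29847 - 200403 = -230250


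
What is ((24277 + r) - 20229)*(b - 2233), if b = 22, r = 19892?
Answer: -52931340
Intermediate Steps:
((24277 + r) - 20229)*(b - 2233) = ((24277 + 19892) - 20229)*(22 - 2233) = (44169 - 20229)*(-2211) = 23940*(-2211) = -52931340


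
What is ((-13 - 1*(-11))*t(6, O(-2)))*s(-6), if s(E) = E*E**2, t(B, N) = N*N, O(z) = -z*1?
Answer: 1728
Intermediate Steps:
O(z) = -z
t(B, N) = N**2
s(E) = E**3
((-13 - 1*(-11))*t(6, O(-2)))*s(-6) = ((-13 - 1*(-11))*(-1*(-2))**2)*(-6)**3 = ((-13 + 11)*2**2)*(-216) = -2*4*(-216) = -8*(-216) = 1728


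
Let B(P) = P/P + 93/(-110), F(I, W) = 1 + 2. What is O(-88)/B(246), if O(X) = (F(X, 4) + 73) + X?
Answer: -1320/17 ≈ -77.647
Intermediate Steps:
F(I, W) = 3
B(P) = 17/110 (B(P) = 1 + 93*(-1/110) = 1 - 93/110 = 17/110)
O(X) = 76 + X (O(X) = (3 + 73) + X = 76 + X)
O(-88)/B(246) = (76 - 88)/(17/110) = -12*110/17 = -1320/17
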